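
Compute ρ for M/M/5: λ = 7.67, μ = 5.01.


ρ = λ/(cμ) = 7.67/(5·5.01) = 7.67/25.05 = 0.3062

Final: 0.3062


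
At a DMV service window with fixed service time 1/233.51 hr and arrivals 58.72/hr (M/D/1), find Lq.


ρ = 58.72/233.51 = 0.2515
M/D/1: Lq = ρ²/(2(1−ρ)) = 0.06324/(2·0.7485) = 0.04224

Final: 0.04224


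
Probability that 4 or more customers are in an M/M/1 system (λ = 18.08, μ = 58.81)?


ρ = 18.08/58.81 = 0.3074
P(N ≥ n) = ρ^n = 0.3074^4 = 0.008933

Final: 0.008933


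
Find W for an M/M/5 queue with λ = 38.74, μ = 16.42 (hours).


a = 2.3593; ρ = 0.4719; P₀ = 0.092800
Lq = P₀·a^c·ρ/(c!(1−ρ)²) = 0.09564
Wq = Lq/λ = 0.09564/38.74 = 0.002469 hr
W = Wq + 1/μ = 0.002469 + 0.06090 = 0.06337 hr

Final: 0.06337 hr


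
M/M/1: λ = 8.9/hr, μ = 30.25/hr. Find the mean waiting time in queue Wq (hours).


ρ = 8.9/30.25 = 0.2942
Wq = ρ/(μ−λ) = 0.2942/(30.25 − 8.9) = 0.2942/21.35 = 0.01378 hr

Final: 0.01378 hr


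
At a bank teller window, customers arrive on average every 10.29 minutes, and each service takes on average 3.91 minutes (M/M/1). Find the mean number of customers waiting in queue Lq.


λ = 60/10.29 = 5.8309 /hr
μ = 60/3.91 = 15.3453 /hr
ρ = λ/μ = 5.8309/15.3453 = 0.3800
Lq = ρ²/(1−ρ) = 0.1444/0.6200 = 0.2329

Final: 0.2329


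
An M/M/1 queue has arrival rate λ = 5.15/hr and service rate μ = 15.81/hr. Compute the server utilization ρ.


ρ = λ/μ = 5.15/15.81 = 0.3257

Final: 0.3257


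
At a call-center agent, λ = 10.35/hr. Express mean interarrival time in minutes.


Mean interarrival time = 1/λ = 1/10.35 hour = 0.09662 hour
In minutes: 0.09662 × 60 = 5.7971 min

Final: 5.7971 min


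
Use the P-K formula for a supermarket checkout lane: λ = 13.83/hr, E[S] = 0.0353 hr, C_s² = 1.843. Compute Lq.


ρ = λ·E[S] = 13.83·0.0353 = 0.4882
Lq = ρ²(1+C_s²)/(2(1−ρ)) = 0.2383·(1+1.843)/(2·0.5118)
= 0.2383·2.8430/1.0236 = 0.66197

Final: 0.66197


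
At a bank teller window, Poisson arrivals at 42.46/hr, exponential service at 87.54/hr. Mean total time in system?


W = 1/(μ−λ) = 1/(87.54 − 42.46) = 1/45.08 = 0.02218 hr

Final: 0.02218 hr


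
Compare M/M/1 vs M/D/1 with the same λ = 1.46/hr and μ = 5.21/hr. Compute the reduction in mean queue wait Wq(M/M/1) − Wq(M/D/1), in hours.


ρ = 1.46/5.21 = 0.2802
Wq(M/M/1) = ρ/(μ−λ) = 0.2802/3.75 = 0.07473 hr
Wq(M/D/1) = ρ/(2(μ−λ)) = 0.03736 hr
Savings = 0.07473 − 0.03736 = 0.03736 hr

Final: 0.03736 hr


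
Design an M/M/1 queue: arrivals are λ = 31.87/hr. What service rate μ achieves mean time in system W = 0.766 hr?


W = 1/(μ−λ) ⇒ μ − λ = 1/W = 1/0.766 = 1.3055
μ = λ + 1/W = 31.87 + 1.3055 = 33.1755 per hr

Final: 33.1755 /hr


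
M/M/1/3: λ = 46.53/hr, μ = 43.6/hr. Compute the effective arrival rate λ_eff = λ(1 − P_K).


ρ = 1.0672; P_K = (1−ρ)ρ^3/(1−ρ^4) = 0.274892
λ_eff = λ(1 − P_K) = 46.53·(1 − 0.274892) = 46.53·0.725108 = 33.7393 /hr

Final: 33.7393 /hr


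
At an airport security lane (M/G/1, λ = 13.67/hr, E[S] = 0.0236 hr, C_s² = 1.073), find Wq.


ρ = λ·E[S] = 13.67·0.0236 = 0.3226
E[S²] = E[S]²(1+C_s²) = 0.0236²·(1+1.073) = 0.001155
Wq = λ·E[S²]/(2(1−ρ)) = 13.67·0.001155/(2·0.6774) = 0.01165 hr

Final: 0.01165 hr


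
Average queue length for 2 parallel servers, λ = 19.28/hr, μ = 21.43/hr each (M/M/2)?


a = λ/μ = 0.8997; ρ = a/2 = 0.4498
P₀ = 0.379466
Lq = P₀·a^c·ρ / (c!·(1−ρ)²) = 0.379466·0.80941·0.4498/(2·0.30268)
= 0.22824

Final: 0.22824


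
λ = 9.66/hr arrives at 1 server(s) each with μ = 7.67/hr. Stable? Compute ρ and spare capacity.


Total capacity cμ = 1·7.67 = 7.67/hr
ρ = λ/(cμ) = 9.66/7.67 = 1.2595
Stable ⇔ ρ < 1: NO
Spare capacity = cμ − λ = 7.67 − 9.66 = -1.99/hr

Final: ρ = 1.2595; unstable; margin = -1.99/hr


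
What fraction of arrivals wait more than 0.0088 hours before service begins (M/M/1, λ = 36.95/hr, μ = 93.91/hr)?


ρ = 36.95/93.91 = 0.3935
P(Wq > t) = ρ·e^{−(μ−λ)t} = 0.3935·e^{−0.5012}
= 0.3935·0.605774 = 0.238349

Final: 0.238349


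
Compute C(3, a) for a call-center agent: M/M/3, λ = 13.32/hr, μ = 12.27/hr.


a = λ/μ = 1.0856; ρ = a/3 = 0.3619
P₀ = 0.332343 (from M/M/c formula)
C(c,a) = [a^c/(c!(1−ρ))]·P₀ = [1.27932/(6·0.6381)]·0.332343
= 0.33413·0.332343 = 0.111045

Final: 0.111045


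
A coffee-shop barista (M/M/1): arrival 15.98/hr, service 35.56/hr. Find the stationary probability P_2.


ρ = 15.98/35.56 = 0.4494
P_n = (1−ρ)·ρ^n = (1 − 0.4494)·0.4494^2 = 0.5506·0.201944 = 0.111194

Final: 0.111194


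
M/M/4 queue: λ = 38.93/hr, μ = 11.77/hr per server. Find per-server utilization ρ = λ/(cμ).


ρ = λ/(cμ) = 38.93/(4·11.77) = 38.93/47.08 = 0.8269

Final: 0.8269


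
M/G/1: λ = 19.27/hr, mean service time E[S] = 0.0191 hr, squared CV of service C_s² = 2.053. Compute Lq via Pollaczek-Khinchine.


ρ = λ·E[S] = 19.27·0.0191 = 0.3681
Lq = ρ²(1+C_s²)/(2(1−ρ)) = 0.1355·(1+2.053)/(2·0.6319)
= 0.1355·3.0530/1.2639 = 0.32723

Final: 0.32723


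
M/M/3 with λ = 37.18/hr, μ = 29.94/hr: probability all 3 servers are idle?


a = λ/μ = 37.18/29.94 = 1.2418; ρ = a/c = 0.4139
Σ_{k=0}^{2} a^k/k! (terms k=0..2) = 1.00000 + 1.24182 + 0.77105 = 3.01287
Tail: a^3/(3!(1−ρ)) = 1.91502/(6·0.5861) = 0.54460
P₀ = 1/(3.01287 + 0.54460) = 1/3.55747 = 0.281098

Final: 0.281098


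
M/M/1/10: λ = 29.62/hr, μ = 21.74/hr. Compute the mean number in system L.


ρ = 29.62/21.74 = 1.3625
L = ρ[1 − (K+1)ρ^K + Kρ^(K+1)] / [(1−ρ)(1−ρ^(K+1))]
Numerator: 1.3625·(1 − 11·22.042210 + 10·30.031751) = 80.185452
Denominator: (-0.3625)·(-29.031751) = 10.523008
L = 80.185452/10.523008 = 7.6200

Final: 7.6200


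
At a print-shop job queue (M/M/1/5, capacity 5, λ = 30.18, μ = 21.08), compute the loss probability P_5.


ρ = λ/μ = 30.18/21.08 = 1.4317
P_K = (1−ρ)ρ^K/(1−ρ^(K+1)) = (-0.4317·6.015104)/(1 − 8.611757)
= -2.596653/-7.611757 = 0.341137

Final: 0.341137


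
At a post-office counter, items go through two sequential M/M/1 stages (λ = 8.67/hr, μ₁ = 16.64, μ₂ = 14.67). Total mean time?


Each node sees arrival rate λ = 8.67/hr (tandem ⇒ throughput preserved).
W₁ = 1/(μ₁−λ) = 1/(16.64−8.67) = 0.12547 hr
W₂ = 1/(μ₂−λ) = 1/(14.67−8.67) = 0.16667 hr
W_total = W₁ + W₂ = 0.12547 + 0.16667 = 0.29214 hr

Final: 0.29214 hr


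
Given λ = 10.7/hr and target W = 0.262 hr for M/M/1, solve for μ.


W = 1/(μ−λ) ⇒ μ − λ = 1/W = 1/0.262 = 3.8168
μ = λ + 1/W = 10.7 + 3.8168 = 14.5168 per hr

Final: 14.5168 /hr


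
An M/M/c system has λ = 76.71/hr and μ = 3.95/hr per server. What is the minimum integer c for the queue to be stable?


Stability requires cμ > λ ⇔ c > λ/μ.
λ/μ = 76.71/3.95 = 19.4203
Minimum integer c = ⌊19.4203⌋ + 1 = 20
Check: 20·3.95 = 79.00 > 76.71, while 19·3.95 = 75.05 ≤ 76.71

Final: 20 servers


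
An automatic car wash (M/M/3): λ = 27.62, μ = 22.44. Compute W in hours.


a = 1.2308; ρ = 0.4103; P₀ = 0.284470
Lq = P₀·a^c·ρ/(c!(1−ρ)²) = 0.10430
Wq = Lq/λ = 0.10430/27.62 = 0.003776 hr
W = Wq + 1/μ = 0.003776 + 0.04456 = 0.04834 hr

Final: 0.04834 hr


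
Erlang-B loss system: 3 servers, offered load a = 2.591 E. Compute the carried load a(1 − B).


B(3,2.591) = 0.294416 (Erlang-B)
Carried load = a(1 − B) = 2.591·(1 − 0.294416) = 2.591·0.705584 = 1.8282 E

Final: 1.8282 Erlangs


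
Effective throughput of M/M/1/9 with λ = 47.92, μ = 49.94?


ρ = 0.9596; P_K = (1−ρ)ρ^9/(1−ρ^10) = 0.082463
λ_eff = λ(1 − P_K) = 47.92·(1 − 0.082463) = 47.92·0.917537 = 43.9684 /hr

Final: 43.9684 /hr


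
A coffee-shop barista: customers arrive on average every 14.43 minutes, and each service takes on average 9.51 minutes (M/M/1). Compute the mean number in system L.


λ = 60/14.43 = 4.1580 /hr
μ = 60/9.51 = 6.3091 /hr
ρ = λ/μ = 4.1580/6.3091 = 0.6590
L = ρ/(1−ρ) = 0.6590/0.3410 = 1.9329

Final: 1.9329


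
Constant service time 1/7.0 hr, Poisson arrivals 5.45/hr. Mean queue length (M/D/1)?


ρ = 5.45/7.0 = 0.7786
M/D/1: Lq = ρ²/(2(1−ρ)) = 0.6062/(2·0.2214) = 1.36878

Final: 1.36878


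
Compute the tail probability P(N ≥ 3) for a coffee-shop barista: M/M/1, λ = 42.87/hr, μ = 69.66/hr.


ρ = 42.87/69.66 = 0.6154
P(N ≥ n) = ρ^n = 0.6154^3 = 0.233083

Final: 0.233083


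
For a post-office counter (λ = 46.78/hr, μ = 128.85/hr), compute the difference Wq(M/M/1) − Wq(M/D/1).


ρ = 46.78/128.85 = 0.3631
Wq(M/M/1) = ρ/(μ−λ) = 0.3631/82.07 = 0.004424 hr
Wq(M/D/1) = ρ/(2(μ−λ)) = 0.002212 hr
Savings = 0.004424 − 0.002212 = 0.002212 hr

Final: 0.002212 hr


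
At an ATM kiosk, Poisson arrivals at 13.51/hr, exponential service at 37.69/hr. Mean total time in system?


W = 1/(μ−λ) = 1/(37.69 − 13.51) = 1/24.18 = 0.04136 hr

Final: 0.04136 hr


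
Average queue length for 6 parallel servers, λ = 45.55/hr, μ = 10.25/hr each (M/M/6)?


a = λ/μ = 4.4439; ρ = a/6 = 0.7407
P₀ = 0.009815
Lq = P₀·a^c·ρ / (c!·(1−ρ)²) = 0.009815·7701.70883·0.7407/(720·0.06726)
= 1.15611

Final: 1.15611


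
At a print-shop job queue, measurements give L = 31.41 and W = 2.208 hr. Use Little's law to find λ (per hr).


λ = L/W = 31.41/2.208 = 14.2255 /hr

Final: 14.2255 /hr


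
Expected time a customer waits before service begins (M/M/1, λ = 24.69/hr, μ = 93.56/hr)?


ρ = 24.69/93.56 = 0.2639
Wq = ρ/(μ−λ) = 0.2639/(93.56 − 24.69) = 0.2639/68.87 = 0.003832 hr

Final: 0.003832 hr


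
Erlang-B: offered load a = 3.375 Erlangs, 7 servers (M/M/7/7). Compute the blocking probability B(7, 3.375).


B(c,a) = (a^c/c!) / Σ_{k=0}^{c} a^k/k!
a^7/7! = 0.989660
Σ terms (k=0..7): 1.00000 + 3.37500 + 5.69531 + 6.40723 + 5.40610 + 3.64912 + 2.05263 + 0.98966 = 28.575040
B = 0.989660/28.575040 = 0.034634

Final: 0.034634


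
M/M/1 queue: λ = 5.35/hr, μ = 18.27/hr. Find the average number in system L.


ρ = λ/μ = 5.35/18.27 = 0.2928
L = ρ/(1−ρ) = 0.2928/(1 − 0.2928) = 0.2928/0.7072 = 0.4141

Final: 0.4141


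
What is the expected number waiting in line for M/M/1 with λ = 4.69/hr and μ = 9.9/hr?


ρ = 4.69/9.9 = 0.4737
Lq = ρ²/(1−ρ) = 0.2244/0.5263 = 0.4265

Final: 0.4265


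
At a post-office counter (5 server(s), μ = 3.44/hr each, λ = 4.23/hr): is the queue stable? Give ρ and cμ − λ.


Total capacity cμ = 5·3.44 = 17.20/hr
ρ = λ/(cμ) = 4.23/17.20 = 0.2459
Stable ⇔ ρ < 1: YES
Spare capacity = cμ − λ = 17.20 − 4.23 = 12.97/hr

Final: ρ = 0.2459; stable; margin = 12.97/hr


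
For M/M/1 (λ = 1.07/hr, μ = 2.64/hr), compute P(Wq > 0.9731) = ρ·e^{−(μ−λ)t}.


ρ = 1.07/2.64 = 0.4053
P(Wq > t) = ρ·e^{−(μ−λ)t} = 0.4053·e^{−1.5278}
= 0.4053·0.217020 = 0.087959

Final: 0.087959


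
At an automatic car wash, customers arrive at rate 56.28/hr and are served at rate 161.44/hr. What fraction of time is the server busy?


ρ = λ/μ = 56.28/161.44 = 0.3486

Final: 0.3486


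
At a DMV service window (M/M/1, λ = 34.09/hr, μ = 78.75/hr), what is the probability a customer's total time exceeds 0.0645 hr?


W ~ Exponential(μ−λ) for M/M/1.
μ − λ = 78.75 − 34.09 = 44.6600
P(W > t) = e^{−(μ−λ)t} = e^{−2.8806} = 0.056103

Final: 0.056103


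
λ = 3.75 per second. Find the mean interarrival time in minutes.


Mean interarrival time = 1/λ = 1/3.75 second = 0.26667 second
In minutes: 0.26667 × 0.0166667 = 0.004444 min

Final: 0.004444 min


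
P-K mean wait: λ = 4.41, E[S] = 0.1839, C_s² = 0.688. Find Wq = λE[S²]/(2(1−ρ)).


ρ = λ·E[S] = 4.41·0.1839 = 0.8110
E[S²] = E[S]²(1+C_s²) = 0.1839²·(1+0.688) = 0.057087
Wq = λ·E[S²]/(2(1−ρ)) = 4.41·0.057087/(2·0.1890) = 0.66601 hr

Final: 0.66601 hr


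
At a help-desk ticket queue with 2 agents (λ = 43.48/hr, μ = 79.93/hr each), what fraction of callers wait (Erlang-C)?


a = λ/μ = 0.5440; ρ = a/2 = 0.2720
P₀ = 0.572342 (from M/M/c formula)
C(c,a) = [a^c/(c!(1−ρ))]·P₀ = [0.29591/(2·0.7280)]·0.572342
= 0.20323·0.572342 = 0.116318

Final: 0.116318


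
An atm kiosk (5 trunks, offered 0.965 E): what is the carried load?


B(5,0.965) = 0.002658 (Erlang-B)
Carried load = a(1 − B) = 0.965·(1 − 0.002658) = 0.965·0.997342 = 0.9624 E

Final: 0.9624 Erlangs


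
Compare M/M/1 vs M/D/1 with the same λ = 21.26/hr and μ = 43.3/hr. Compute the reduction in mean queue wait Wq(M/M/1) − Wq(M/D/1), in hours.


ρ = 21.26/43.3 = 0.4910
Wq(M/M/1) = ρ/(μ−λ) = 0.4910/22.04 = 0.02228 hr
Wq(M/D/1) = ρ/(2(μ−λ)) = 0.01114 hr
Savings = 0.02228 − 0.01114 = 0.01114 hr

Final: 0.01114 hr


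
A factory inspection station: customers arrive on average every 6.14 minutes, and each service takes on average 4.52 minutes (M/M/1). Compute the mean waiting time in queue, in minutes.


λ = 60/6.14 = 9.7720 /hr
μ = 60/4.52 = 13.2743 /hr
ρ = λ/μ = 9.7720/13.2743 = 0.7362
Wq = ρ/(μ−λ) = 0.7362/(13.2743−9.7720) = 0.21019 hr
In minutes: 0.21019·60 = 12.611 min

Final: 12.611 min


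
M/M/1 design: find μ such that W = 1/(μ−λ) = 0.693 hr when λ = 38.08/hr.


W = 1/(μ−λ) ⇒ μ − λ = 1/W = 1/0.693 = 1.4430
μ = λ + 1/W = 38.08 + 1.4430 = 39.5230 per hr

Final: 39.5230 /hr


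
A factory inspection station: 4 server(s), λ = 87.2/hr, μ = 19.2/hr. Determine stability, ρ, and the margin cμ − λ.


Total capacity cμ = 4·19.2 = 76.80/hr
ρ = λ/(cμ) = 87.2/76.80 = 1.1354
Stable ⇔ ρ < 1: NO
Spare capacity = cμ − λ = 76.80 − 87.2 = -10.40/hr

Final: ρ = 1.1354; unstable; margin = -10.40/hr


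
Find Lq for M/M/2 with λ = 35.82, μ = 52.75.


a = λ/μ = 0.6791; ρ = a/2 = 0.3395
P₀ = 0.493065
Lq = P₀·a^c·ρ / (c!·(1−ρ)²) = 0.493065·0.46111·0.3395/(2·0.43623)
= 0.08848

Final: 0.08848


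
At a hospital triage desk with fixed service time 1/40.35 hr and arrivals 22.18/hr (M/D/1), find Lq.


ρ = 22.18/40.35 = 0.5497
M/D/1: Lq = ρ²/(2(1−ρ)) = 0.3022/(2·0.4503) = 0.33550

Final: 0.33550


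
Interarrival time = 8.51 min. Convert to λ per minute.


λ = 1/(interarrival time) in consistent units.
1 minute = 1 min, so λ = 1/8.51 = 0.1175 per minute

Final: 0.1175 /min


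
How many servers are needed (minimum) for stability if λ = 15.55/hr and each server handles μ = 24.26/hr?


Stability requires cμ > λ ⇔ c > λ/μ.
λ/μ = 15.55/24.26 = 0.6410
Minimum integer c = ⌊0.6410⌋ + 1 = 1
Check: 1·24.26 = 24.26 > 15.55, while 0·24.26 = 0.00 ≤ 15.55

Final: 1 servers


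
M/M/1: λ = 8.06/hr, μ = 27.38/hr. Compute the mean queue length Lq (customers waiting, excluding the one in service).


ρ = 8.06/27.38 = 0.2944
Lq = ρ²/(1−ρ) = 0.08666/0.7056 = 0.1228

Final: 0.1228


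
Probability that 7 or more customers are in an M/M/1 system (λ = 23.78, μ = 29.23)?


ρ = 23.78/29.23 = 0.8135
P(N ≥ n) = ρ^n = 0.8135^7 = 0.235875

Final: 0.235875


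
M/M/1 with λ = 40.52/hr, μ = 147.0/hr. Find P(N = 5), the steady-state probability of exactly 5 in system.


ρ = 40.52/147.0 = 0.2756
P_n = (1−ρ)·ρ^n = (1 − 0.2756)·0.2756^5 = 0.7244·0.001591 = 0.001153

Final: 0.001153


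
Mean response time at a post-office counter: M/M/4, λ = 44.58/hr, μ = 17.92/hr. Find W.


a = 2.4877; ρ = 0.6219; P₀ = 0.074799
Lq = P₀·a^c·ρ/(c!(1−ρ)²) = 0.51939
Wq = Lq/λ = 0.51939/44.58 = 0.01165 hr
W = Wq + 1/μ = 0.01165 + 0.05580 = 0.06745 hr

Final: 0.06745 hr


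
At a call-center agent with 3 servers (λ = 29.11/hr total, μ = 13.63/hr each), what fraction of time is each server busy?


ρ = λ/(cμ) = 29.11/(3·13.63) = 29.11/40.89 = 0.7119

Final: 0.7119


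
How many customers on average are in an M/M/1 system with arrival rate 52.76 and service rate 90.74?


ρ = λ/μ = 52.76/90.74 = 0.5814
L = ρ/(1−ρ) = 0.5814/(1 − 0.5814) = 0.5814/0.4186 = 1.3892

Final: 1.3892


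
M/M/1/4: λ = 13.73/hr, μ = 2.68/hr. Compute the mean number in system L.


ρ = 13.73/2.68 = 5.1231
L = ρ[1 − (K+1)ρ^K + Kρ^(K+1)] / [(1−ρ)(1−ρ^(K+1))]
Numerator: 5.1231·(1 − 5·688.879043 + 4·3529.219873) = 54681.693700
Denominator: (-4.1231)·(-3528.219873) = 14547.324475
L = 54681.693700/14547.324475 = 3.7589

Final: 3.7589


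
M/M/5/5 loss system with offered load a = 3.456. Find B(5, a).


B(c,a) = (a^c/c!) / Σ_{k=0}^{c} a^k/k!
a^5/5! = 4.108539
Σ terms (k=0..5): 1.00000 + 3.45600 + 5.97197 + 6.87971 + 5.94407 + 4.10854 = 27.360281
B = 4.108539/27.360281 = 0.150164

Final: 0.150164


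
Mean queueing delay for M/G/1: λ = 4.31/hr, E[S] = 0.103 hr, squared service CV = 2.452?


ρ = λ·E[S] = 4.31·0.103 = 0.4439
E[S²] = E[S]²(1+C_s²) = 0.103²·(1+2.452) = 0.036622
Wq = λ·E[S²]/(2(1−ρ)) = 4.31·0.036622/(2·0.5561) = 0.14193 hr

Final: 0.14193 hr


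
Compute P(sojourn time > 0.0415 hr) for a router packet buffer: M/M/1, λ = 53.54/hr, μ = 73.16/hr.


W ~ Exponential(μ−λ) for M/M/1.
μ − λ = 73.16 − 53.54 = 19.6200
P(W > t) = e^{−(μ−λ)t} = e^{−0.8142} = 0.442980

Final: 0.442980


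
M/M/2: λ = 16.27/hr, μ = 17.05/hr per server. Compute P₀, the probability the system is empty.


a = λ/μ = 16.27/17.05 = 0.9543; ρ = a/c = 0.4771
Σ_{k=0}^{1} a^k/k! (terms k=0..1) = 1.00000 + 0.95425 = 1.95425
Tail: a^2/(2!(1−ρ)) = 0.91060/(2·0.5229) = 0.87076
P₀ = 1/(1.95425 + 0.87076) = 1/2.82501 = 0.353981

Final: 0.353981


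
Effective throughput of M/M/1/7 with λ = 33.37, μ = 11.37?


ρ = 2.9349; P_K = (1−ρ)ρ^7/(1−ρ^8) = 0.659395
λ_eff = λ(1 − P_K) = 33.37·(1 − 0.659395) = 33.37·0.340605 = 11.3660 /hr

Final: 11.3660 /hr


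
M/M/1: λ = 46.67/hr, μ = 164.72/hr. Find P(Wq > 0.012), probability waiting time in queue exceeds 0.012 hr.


ρ = 46.67/164.72 = 0.2833
P(Wq > t) = ρ·e^{−(μ−λ)t} = 0.2833·e^{−1.4166}
= 0.2833·0.242537 = 0.068718

Final: 0.068718


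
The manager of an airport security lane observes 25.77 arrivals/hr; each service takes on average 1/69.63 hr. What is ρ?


ρ = λ/μ = 25.77/69.63 = 0.3701

Final: 0.3701


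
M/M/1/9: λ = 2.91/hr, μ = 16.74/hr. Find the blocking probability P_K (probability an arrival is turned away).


ρ = λ/μ = 2.91/16.74 = 0.1738
P_K = (1−ρ)ρ^K/(1−ρ^(K+1)) = (0.8262·0.0000001450)/(1 − 0.00000002520)
= 0.0000001198/1.000000 = 0.0000001198

Final: 0.0000001198


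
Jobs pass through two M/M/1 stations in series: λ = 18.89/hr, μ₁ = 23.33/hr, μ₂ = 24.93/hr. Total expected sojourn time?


Each node sees arrival rate λ = 18.89/hr (tandem ⇒ throughput preserved).
W₁ = 1/(μ₁−λ) = 1/(23.33−18.89) = 0.22523 hr
W₂ = 1/(μ₂−λ) = 1/(24.93−18.89) = 0.16556 hr
W_total = W₁ + W₂ = 0.22523 + 0.16556 = 0.39079 hr

Final: 0.39079 hr


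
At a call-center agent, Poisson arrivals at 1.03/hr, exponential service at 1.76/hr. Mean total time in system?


W = 1/(μ−λ) = 1/(1.76 − 1.03) = 1/0.7300 = 1.3699 hr

Final: 1.3699 hr


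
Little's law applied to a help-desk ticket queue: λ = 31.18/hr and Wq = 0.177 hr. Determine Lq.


Lq = λWq = 31.18·0.177 = 5.5189

Final: 5.5189


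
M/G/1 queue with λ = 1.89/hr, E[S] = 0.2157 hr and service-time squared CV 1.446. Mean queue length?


ρ = λ·E[S] = 1.89·0.2157 = 0.4077
Lq = ρ²(1+C_s²)/(2(1−ρ)) = 0.1662·(1+1.446)/(2·0.5923)
= 0.1662·2.4460/1.1847 = 0.34315

Final: 0.34315


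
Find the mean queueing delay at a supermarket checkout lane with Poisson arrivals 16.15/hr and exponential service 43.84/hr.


ρ = 16.15/43.84 = 0.3684
Wq = ρ/(μ−λ) = 0.3684/(43.84 − 16.15) = 0.3684/27.69 = 0.01330 hr

Final: 0.01330 hr


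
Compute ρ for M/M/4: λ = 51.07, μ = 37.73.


ρ = λ/(cμ) = 51.07/(4·37.73) = 51.07/150.92 = 0.3384

Final: 0.3384


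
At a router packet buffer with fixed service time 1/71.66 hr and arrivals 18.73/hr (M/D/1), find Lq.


ρ = 18.73/71.66 = 0.2614
M/D/1: Lq = ρ²/(2(1−ρ)) = 0.06832/(2·0.7386) = 0.04625

Final: 0.04625


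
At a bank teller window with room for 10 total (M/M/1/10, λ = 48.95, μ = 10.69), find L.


ρ = 48.95/10.69 = 4.5790
L = ρ[1 − (K+1)ρ^K + Kρ^(K+1)] / [(1−ρ)(1−ρ^(K+1))]
Numerator: 4.5790·(1 − 11·4052750.885088 + 10·18557732.069695) = 645632009.634260
Denominator: (-3.5790)·(-18557731.069695) = 66418970.133445
L = 645632009.634260/66418970.133445 = 9.7206

Final: 9.7206


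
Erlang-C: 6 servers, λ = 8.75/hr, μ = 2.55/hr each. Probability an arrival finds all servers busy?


a = λ/μ = 3.4314; ρ = a/6 = 0.5719
P₀ = 0.031164 (from M/M/c formula)
C(c,a) = [a^c/(c!(1−ρ))]·P₀ = [1632.32727/(720·0.4281)]·0.031164
= 5.29572·0.031164 = 0.165034

Final: 0.165034


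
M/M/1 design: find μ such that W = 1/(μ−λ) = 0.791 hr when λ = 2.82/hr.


W = 1/(μ−λ) ⇒ μ − λ = 1/W = 1/0.791 = 1.2642
μ = λ + 1/W = 2.82 + 1.2642 = 4.0842 per hr

Final: 4.0842 /hr


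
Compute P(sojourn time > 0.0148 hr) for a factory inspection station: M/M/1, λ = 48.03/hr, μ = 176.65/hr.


W ~ Exponential(μ−λ) for M/M/1.
μ − λ = 176.65 − 48.03 = 128.6200
P(W > t) = e^{−(μ−λ)t} = e^{−1.9036} = 0.149035

Final: 0.149035


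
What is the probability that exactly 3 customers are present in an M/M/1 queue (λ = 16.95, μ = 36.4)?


ρ = 16.95/36.4 = 0.4657
P_n = (1−ρ)·ρ^n = (1 − 0.4657)·0.4657^3 = 0.5343·0.100973 = 0.053954

Final: 0.053954


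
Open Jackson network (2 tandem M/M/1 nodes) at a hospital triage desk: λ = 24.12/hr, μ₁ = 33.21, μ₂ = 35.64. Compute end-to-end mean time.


Each node sees arrival rate λ = 24.12/hr (tandem ⇒ throughput preserved).
W₁ = 1/(μ₁−λ) = 1/(33.21−24.12) = 0.11001 hr
W₂ = 1/(μ₂−λ) = 1/(35.64−24.12) = 0.08681 hr
W_total = W₁ + W₂ = 0.11001 + 0.08681 = 0.19682 hr

Final: 0.19682 hr


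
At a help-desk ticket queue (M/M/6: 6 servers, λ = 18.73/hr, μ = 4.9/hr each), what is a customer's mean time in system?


a = 3.8224; ρ = 0.6371; P₀ = 0.020379
Lq = P₀·a^c·ρ/(c!(1−ρ)²) = 0.42704
Wq = Lq/λ = 0.42704/18.73 = 0.02280 hr
W = Wq + 1/μ = 0.02280 + 0.20408 = 0.22688 hr

Final: 0.22688 hr


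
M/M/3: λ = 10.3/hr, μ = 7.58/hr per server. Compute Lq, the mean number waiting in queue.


a = λ/μ = 1.3588; ρ = a/3 = 0.4529
P₀ = 0.247129
Lq = P₀·a^c·ρ / (c!·(1−ρ)²) = 0.247129·2.50902·0.4529/(6·0.29927)
= 0.15641

Final: 0.15641


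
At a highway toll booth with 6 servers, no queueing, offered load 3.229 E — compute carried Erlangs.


B(6,3.229) = 0.065369 (Erlang-B)
Carried load = a(1 − B) = 3.229·(1 − 0.065369) = 3.229·0.934631 = 3.0179 E

Final: 3.0179 Erlangs


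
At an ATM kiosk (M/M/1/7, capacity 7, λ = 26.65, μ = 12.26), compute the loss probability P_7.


ρ = λ/μ = 26.65/12.26 = 2.1737
P_K = (1−ρ)ρ^K/(1−ρ^(K+1)) = (-1.1737·229.322782)/(1 − 498.487125)
= -269.164342/-497.487125 = 0.541048

Final: 0.541048


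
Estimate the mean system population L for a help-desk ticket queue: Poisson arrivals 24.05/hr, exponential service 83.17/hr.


ρ = λ/μ = 24.05/83.17 = 0.2892
L = ρ/(1−ρ) = 0.2892/(1 − 0.2892) = 0.2892/0.7108 = 0.4068

Final: 0.4068


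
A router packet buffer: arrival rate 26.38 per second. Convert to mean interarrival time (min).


Mean interarrival time = 1/λ = 1/26.38 second = 0.03791 second
In minutes: 0.03791 × 0.0166667 = 0.0006318 min

Final: 0.0006318 min


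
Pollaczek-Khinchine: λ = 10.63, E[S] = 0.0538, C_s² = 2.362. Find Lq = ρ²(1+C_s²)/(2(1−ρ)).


ρ = λ·E[S] = 10.63·0.0538 = 0.5719
Lq = ρ²(1+C_s²)/(2(1−ρ)) = 0.3271·(1+2.362)/(2·0.4281)
= 0.3271·3.3620/0.8562 = 1.28424

Final: 1.28424


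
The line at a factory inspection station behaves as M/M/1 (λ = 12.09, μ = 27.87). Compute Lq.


ρ = 12.09/27.87 = 0.4338
Lq = ρ²/(1−ρ) = 0.1882/0.5662 = 0.3324

Final: 0.3324


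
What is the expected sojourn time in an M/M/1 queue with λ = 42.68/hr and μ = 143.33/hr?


W = 1/(μ−λ) = 1/(143.33 − 42.68) = 1/100.65 = 0.009935 hr

Final: 0.009935 hr


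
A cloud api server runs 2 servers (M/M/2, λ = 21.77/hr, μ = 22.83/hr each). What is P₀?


a = λ/μ = 21.77/22.83 = 0.9536; ρ = a/c = 0.4768
Σ_{k=0}^{1} a^k/k! (terms k=0..1) = 1.00000 + 0.95357 = 1.95357
Tail: a^2/(2!(1−ρ)) = 0.90930/(2·0.5232) = 0.86895
P₀ = 1/(1.95357 + 0.86895) = 1/2.82252 = 0.354293

Final: 0.354293


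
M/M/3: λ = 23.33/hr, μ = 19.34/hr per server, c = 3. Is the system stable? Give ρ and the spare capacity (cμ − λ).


Total capacity cμ = 3·19.34 = 58.02/hr
ρ = λ/(cμ) = 23.33/58.02 = 0.4021
Stable ⇔ ρ < 1: YES
Spare capacity = cμ − λ = 58.02 − 23.33 = 34.69/hr

Final: ρ = 0.4021; stable; margin = 34.69/hr


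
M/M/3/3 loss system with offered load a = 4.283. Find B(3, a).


B(c,a) = (a^c/c!) / Σ_{k=0}^{c} a^k/k!
a^3/3! = 13.094622
Σ terms (k=0..3): 1.00000 + 4.28300 + 9.17204 + 13.09462 = 27.549667
B = 13.094622/27.549667 = 0.475310

Final: 0.475310


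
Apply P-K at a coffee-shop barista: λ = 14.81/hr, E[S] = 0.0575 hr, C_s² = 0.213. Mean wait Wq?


ρ = λ·E[S] = 14.81·0.0575 = 0.8516
E[S²] = E[S]²(1+C_s²) = 0.0575²·(1+0.213) = 0.004010
Wq = λ·E[S²]/(2(1−ρ)) = 14.81·0.004010/(2·0.1484) = 0.20008 hr

Final: 0.20008 hr


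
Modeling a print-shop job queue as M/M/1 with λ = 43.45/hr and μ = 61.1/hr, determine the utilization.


ρ = λ/μ = 43.45/61.1 = 0.7111

Final: 0.7111


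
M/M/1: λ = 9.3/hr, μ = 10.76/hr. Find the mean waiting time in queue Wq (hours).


ρ = 9.3/10.76 = 0.8643
Wq = ρ/(μ−λ) = 0.8643/(10.76 − 9.3) = 0.8643/1.46 = 0.5920 hr

Final: 0.5920 hr


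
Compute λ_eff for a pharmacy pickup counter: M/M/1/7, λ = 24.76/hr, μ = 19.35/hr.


ρ = 1.2796; P_K = (1−ρ)ρ^7/(1−ρ^8) = 0.253812
λ_eff = λ(1 − P_K) = 24.76·(1 − 0.253812) = 24.76·0.746188 = 18.4756 /hr

Final: 18.4756 /hr


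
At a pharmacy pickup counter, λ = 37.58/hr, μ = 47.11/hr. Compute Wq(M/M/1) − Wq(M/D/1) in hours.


ρ = 37.58/47.11 = 0.7977
Wq(M/M/1) = ρ/(μ−λ) = 0.7977/9.53 = 0.08370 hr
Wq(M/D/1) = ρ/(2(μ−λ)) = 0.04185 hr
Savings = 0.08370 − 0.04185 = 0.04185 hr

Final: 0.04185 hr


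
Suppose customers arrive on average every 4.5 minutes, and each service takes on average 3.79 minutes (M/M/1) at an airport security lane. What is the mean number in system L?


λ = 60/4.5 = 13.3333 /hr
μ = 60/3.79 = 15.8311 /hr
ρ = λ/μ = 13.3333/15.8311 = 0.8422
L = ρ/(1−ρ) = 0.8422/0.1578 = 5.3380

Final: 5.3380


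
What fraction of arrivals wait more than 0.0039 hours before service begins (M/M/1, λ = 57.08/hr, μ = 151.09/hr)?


ρ = 57.08/151.09 = 0.3778
P(Wq > t) = ρ·e^{−(μ−λ)t} = 0.3778·e^{−0.3666}
= 0.3778·0.693060 = 0.261830

Final: 0.261830


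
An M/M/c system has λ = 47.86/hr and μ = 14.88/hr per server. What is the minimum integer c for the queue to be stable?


Stability requires cμ > λ ⇔ c > λ/μ.
λ/μ = 47.86/14.88 = 3.2164
Minimum integer c = ⌊3.2164⌋ + 1 = 4
Check: 4·14.88 = 59.52 > 47.86, while 3·14.88 = 44.64 ≤ 47.86

Final: 4 servers


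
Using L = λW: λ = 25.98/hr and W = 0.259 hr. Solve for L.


L = λW = 25.98·0.259 = 6.7288

Final: 6.7288


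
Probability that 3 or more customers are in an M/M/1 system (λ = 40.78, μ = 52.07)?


ρ = 40.78/52.07 = 0.7832
P(N ≥ n) = ρ^n = 0.7832^3 = 0.480373

Final: 0.480373


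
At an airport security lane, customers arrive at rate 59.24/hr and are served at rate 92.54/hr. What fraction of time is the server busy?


ρ = λ/μ = 59.24/92.54 = 0.6402

Final: 0.6402


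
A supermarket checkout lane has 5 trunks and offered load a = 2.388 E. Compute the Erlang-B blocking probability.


B(c,a) = (a^c/c!) / Σ_{k=0}^{c} a^k/k!
a^5/5! = 0.647128
Σ terms (k=0..5): 1.00000 + 2.38800 + 2.85127 + 2.26961 + 1.35496 + 0.64713 = 10.510971
B = 0.647128/10.510971 = 0.061567

Final: 0.061567


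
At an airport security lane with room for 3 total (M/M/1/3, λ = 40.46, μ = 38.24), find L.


ρ = 40.46/38.24 = 1.0581
L = ρ[1 − (K+1)ρ^K + Kρ^(K+1)] / [(1−ρ)(1−ρ^(K+1))]
Numerator: 1.0581·(1 − 4·1.184470 + 3·1.253233) = 0.023088
Denominator: (-0.05805)·(-0.253233) = 0.014701
L = 0.023088/0.014701 = 1.5705

Final: 1.5705


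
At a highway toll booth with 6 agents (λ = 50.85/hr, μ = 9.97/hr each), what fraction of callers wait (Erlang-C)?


a = λ/μ = 5.1003; ρ = a/6 = 0.8501
P₀ = 0.003828 (from M/M/c formula)
C(c,a) = [a^c/(c!(1−ρ))]·P₀ = [17602.51786/(720·0.1499)]·0.003828
= 163.04079·0.003828 = 0.624162

Final: 0.624162


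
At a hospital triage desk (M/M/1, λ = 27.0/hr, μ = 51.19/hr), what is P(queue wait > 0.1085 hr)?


ρ = 27.0/51.19 = 0.5274
P(Wq > t) = ρ·e^{−(μ−λ)t} = 0.5274·e^{−2.6246}
= 0.5274·0.072468 = 0.038223

Final: 0.038223


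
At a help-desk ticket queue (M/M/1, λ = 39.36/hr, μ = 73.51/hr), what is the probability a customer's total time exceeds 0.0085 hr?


W ~ Exponential(μ−λ) for M/M/1.
μ − λ = 73.51 − 39.36 = 34.1500
P(W > t) = e^{−(μ−λ)t} = e^{−0.2903} = 0.748058

Final: 0.748058


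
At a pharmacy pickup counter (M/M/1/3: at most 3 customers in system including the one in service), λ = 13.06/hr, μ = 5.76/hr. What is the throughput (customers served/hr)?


ρ = 2.2674; P_K = (1−ρ)ρ^3/(1−ρ^4) = 0.580940
λ_eff = λ(1 − P_K) = 13.06·(1 − 0.580940) = 13.06·0.419060 = 5.4729 /hr

Final: 5.4729 /hr


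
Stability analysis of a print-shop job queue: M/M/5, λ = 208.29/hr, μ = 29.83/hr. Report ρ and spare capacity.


Total capacity cμ = 5·29.83 = 149.15/hr
ρ = λ/(cμ) = 208.29/149.15 = 1.3965
Stable ⇔ ρ < 1: NO
Spare capacity = cμ − λ = 149.15 − 208.29 = -59.14/hr

Final: ρ = 1.3965; unstable; margin = -59.14/hr


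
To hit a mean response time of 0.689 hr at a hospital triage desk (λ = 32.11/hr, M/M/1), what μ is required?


W = 1/(μ−λ) ⇒ μ − λ = 1/W = 1/0.689 = 1.4514
μ = λ + 1/W = 32.11 + 1.4514 = 33.5614 per hr

Final: 33.5614 /hr


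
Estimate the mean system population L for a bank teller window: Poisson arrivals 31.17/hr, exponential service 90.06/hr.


ρ = λ/μ = 31.17/90.06 = 0.3461
L = ρ/(1−ρ) = 0.3461/(1 − 0.3461) = 0.3461/0.6539 = 0.5293

Final: 0.5293


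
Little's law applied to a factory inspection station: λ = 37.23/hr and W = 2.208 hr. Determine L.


L = λW = 37.23·2.208 = 82.2038

Final: 82.2038


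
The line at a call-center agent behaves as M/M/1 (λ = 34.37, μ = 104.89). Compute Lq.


ρ = 34.37/104.89 = 0.3277
Lq = ρ²/(1−ρ) = 0.1074/0.6723 = 0.1597

Final: 0.1597


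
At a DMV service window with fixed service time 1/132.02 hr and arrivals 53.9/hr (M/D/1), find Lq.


ρ = 53.9/132.02 = 0.4083
M/D/1: Lq = ρ²/(2(1−ρ)) = 0.1667/(2·0.5917) = 0.14085

Final: 0.14085


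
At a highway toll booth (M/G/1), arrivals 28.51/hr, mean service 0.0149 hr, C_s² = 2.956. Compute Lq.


ρ = λ·E[S] = 28.51·0.0149 = 0.4248
Lq = ρ²(1+C_s²)/(2(1−ρ)) = 0.1805·(1+2.956)/(2·0.5752)
= 0.1805·3.9560/1.1504 = 0.62055

Final: 0.62055


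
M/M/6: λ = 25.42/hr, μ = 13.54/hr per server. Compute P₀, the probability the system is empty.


a = λ/μ = 25.42/13.54 = 1.8774; ρ = a/c = 0.3129
Σ_{k=0}^{5} a^k/k! (terms k=0..5) = 1.00000 + 1.87740 + 1.76232 + 1.10286 + 0.51763 + 0.19436 = 6.45456
Tail: a^6/(6!(1−ρ)) = 43.78661/(720·0.6871) = 0.08851
P₀ = 1/(6.45456 + 0.08851) = 1/6.54307 = 0.152834

Final: 0.152834


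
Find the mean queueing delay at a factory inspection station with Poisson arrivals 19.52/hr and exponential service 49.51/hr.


ρ = 19.52/49.51 = 0.3943
Wq = ρ/(μ−λ) = 0.3943/(49.51 − 19.52) = 0.3943/29.99 = 0.01315 hr

Final: 0.01315 hr


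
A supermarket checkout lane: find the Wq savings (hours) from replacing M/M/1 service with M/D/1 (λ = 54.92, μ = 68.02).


ρ = 54.92/68.02 = 0.8074
Wq(M/M/1) = ρ/(μ−λ) = 0.8074/13.10 = 0.06163 hr
Wq(M/D/1) = ρ/(2(μ−λ)) = 0.03082 hr
Savings = 0.06163 − 0.03082 = 0.03082 hr

Final: 0.03082 hr


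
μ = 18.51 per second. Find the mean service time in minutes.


Mean service time = 1/μ = 1/18.51 second = 0.05402 second
In minutes: 0.05402 × 0.0166667 = 0.0009004 min

Final: 0.0009004 min


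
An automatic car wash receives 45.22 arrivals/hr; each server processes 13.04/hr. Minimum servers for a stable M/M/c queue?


Stability requires cμ > λ ⇔ c > λ/μ.
λ/μ = 45.22/13.04 = 3.4678
Minimum integer c = ⌊3.4678⌋ + 1 = 4
Check: 4·13.04 = 52.16 > 45.22, while 3·13.04 = 39.12 ≤ 45.22

Final: 4 servers


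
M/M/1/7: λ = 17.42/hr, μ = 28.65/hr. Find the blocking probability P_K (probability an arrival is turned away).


ρ = λ/μ = 17.42/28.65 = 0.6080
P_K = (1−ρ)ρ^K/(1−ρ^(K+1)) = (0.3920·0.030723)/(1 − 0.018680)
= 0.012043/0.981320 = 0.012272

Final: 0.012272


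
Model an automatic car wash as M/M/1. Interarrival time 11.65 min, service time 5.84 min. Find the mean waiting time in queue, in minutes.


λ = 60/11.65 = 5.1502 /hr
μ = 60/5.84 = 10.2740 /hr
ρ = λ/μ = 5.1502/10.2740 = 0.5013
Wq = ρ/(μ−λ) = 0.5013/(10.2740−5.1502) = 0.09784 hr
In minutes: 0.09784·60 = 5.870 min

Final: 5.870 min


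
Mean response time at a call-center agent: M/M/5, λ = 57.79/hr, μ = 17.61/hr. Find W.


a = 3.2817; ρ = 0.6563; P₀ = 0.033764
Lq = P₀·a^c·ρ/(c!(1−ρ)²) = 0.59508
Wq = Lq/λ = 0.59508/57.79 = 0.01030 hr
W = Wq + 1/μ = 0.01030 + 0.05679 = 0.06708 hr

Final: 0.06708 hr


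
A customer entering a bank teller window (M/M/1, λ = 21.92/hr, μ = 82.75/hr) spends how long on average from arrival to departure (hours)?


W = 1/(μ−λ) = 1/(82.75 − 21.92) = 1/60.83 = 0.01644 hr

Final: 0.01644 hr


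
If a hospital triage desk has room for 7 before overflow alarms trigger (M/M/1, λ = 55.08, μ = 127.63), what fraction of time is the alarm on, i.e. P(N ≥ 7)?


ρ = 55.08/127.63 = 0.4316
P(N ≥ n) = ρ^n = 0.4316^7 = 0.002788

Final: 0.002788


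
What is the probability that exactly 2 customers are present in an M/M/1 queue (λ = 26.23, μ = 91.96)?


ρ = 26.23/91.96 = 0.2852
P_n = (1−ρ)·ρ^n = (1 − 0.2852)·0.2852^2 = 0.7148·0.081358 = 0.058152

Final: 0.058152


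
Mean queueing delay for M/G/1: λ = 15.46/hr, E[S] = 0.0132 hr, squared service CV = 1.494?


ρ = λ·E[S] = 15.46·0.0132 = 0.2041
E[S²] = E[S]²(1+C_s²) = 0.0132²·(1+1.494) = 0.0004346
Wq = λ·E[S²]/(2(1−ρ)) = 15.46·0.0004346/(2·0.7959) = 0.004220 hr

Final: 0.004220 hr


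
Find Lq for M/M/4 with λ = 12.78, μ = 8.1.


a = λ/μ = 1.5778; ρ = a/4 = 0.3944
P₀ = 0.203937
Lq = P₀·a^c·ρ / (c!·(1−ρ)²) = 0.203937·6.19703·0.3944/(24·0.36670)
= 0.05664

Final: 0.05664


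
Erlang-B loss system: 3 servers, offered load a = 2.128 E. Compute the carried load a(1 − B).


B(3,2.128) = 0.229495 (Erlang-B)
Carried load = a(1 − B) = 2.128·(1 − 0.229495) = 2.128·0.770505 = 1.6396 E

Final: 1.6396 Erlangs


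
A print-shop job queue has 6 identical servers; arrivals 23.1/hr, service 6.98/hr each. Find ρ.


ρ = λ/(cμ) = 23.1/(6·6.98) = 23.1/41.88 = 0.5516

Final: 0.5516


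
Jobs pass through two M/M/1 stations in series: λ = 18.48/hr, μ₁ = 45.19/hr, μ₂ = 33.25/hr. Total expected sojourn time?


Each node sees arrival rate λ = 18.48/hr (tandem ⇒ throughput preserved).
W₁ = 1/(μ₁−λ) = 1/(45.19−18.48) = 0.03744 hr
W₂ = 1/(μ₂−λ) = 1/(33.25−18.48) = 0.06770 hr
W_total = W₁ + W₂ = 0.03744 + 0.06770 = 0.10514 hr

Final: 0.10514 hr


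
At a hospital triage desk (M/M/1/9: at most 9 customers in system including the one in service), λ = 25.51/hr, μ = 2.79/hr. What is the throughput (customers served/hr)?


ρ = 9.1434; P_K = (1−ρ)ρ^9/(1−ρ^10) = 0.890631
λ_eff = λ(1 − P_K) = 25.51·(1 − 0.890631) = 25.51·0.109369 = 2.7900 /hr

Final: 2.7900 /hr


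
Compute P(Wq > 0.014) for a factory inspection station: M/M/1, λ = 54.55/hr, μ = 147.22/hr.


ρ = 54.55/147.22 = 0.3705
P(Wq > t) = ρ·e^{−(μ−λ)t} = 0.3705·e^{−1.2974}
= 0.3705·0.273247 = 0.101247

Final: 0.101247


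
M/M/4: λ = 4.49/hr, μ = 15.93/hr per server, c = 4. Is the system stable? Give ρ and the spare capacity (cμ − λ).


Total capacity cμ = 4·15.93 = 63.72/hr
ρ = λ/(cμ) = 4.49/63.72 = 0.07046
Stable ⇔ ρ < 1: YES
Spare capacity = cμ − λ = 63.72 − 4.49 = 59.23/hr

Final: ρ = 0.07046; stable; margin = 59.23/hr


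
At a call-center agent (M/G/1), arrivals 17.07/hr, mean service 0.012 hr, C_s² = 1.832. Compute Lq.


ρ = λ·E[S] = 17.07·0.012 = 0.2048
Lq = ρ²(1+C_s²)/(2(1−ρ)) = 0.04196·(1+1.832)/(2·0.7952)
= 0.04196·2.8320/1.5903 = 0.07472

Final: 0.07472


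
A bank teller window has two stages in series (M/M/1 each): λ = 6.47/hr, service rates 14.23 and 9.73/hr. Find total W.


Each node sees arrival rate λ = 6.47/hr (tandem ⇒ throughput preserved).
W₁ = 1/(μ₁−λ) = 1/(14.23−6.47) = 0.12887 hr
W₂ = 1/(μ₂−λ) = 1/(9.73−6.47) = 0.30675 hr
W_total = W₁ + W₂ = 0.12887 + 0.30675 = 0.43561 hr

Final: 0.43561 hr


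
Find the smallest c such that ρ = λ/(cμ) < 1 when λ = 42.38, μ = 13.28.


Stability requires cμ > λ ⇔ c > λ/μ.
λ/μ = 42.38/13.28 = 3.1913
Minimum integer c = ⌊3.1913⌋ + 1 = 4
Check: 4·13.28 = 53.12 > 42.38, while 3·13.28 = 39.84 ≤ 42.38

Final: 4 servers


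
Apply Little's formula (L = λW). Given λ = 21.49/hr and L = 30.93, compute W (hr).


W = L/λ = 30.93/21.49 = 1.4393 hr

Final: 1.4393 hr


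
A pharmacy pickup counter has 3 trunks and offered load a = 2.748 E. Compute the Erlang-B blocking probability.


B(c,a) = (a^c/c!) / Σ_{k=0}^{c} a^k/k!
a^3/3! = 3.458589
Σ terms (k=0..3): 1.00000 + 2.74800 + 3.77575 + 3.45859 = 10.982341
B = 3.458589/10.982341 = 0.314923

Final: 0.314923


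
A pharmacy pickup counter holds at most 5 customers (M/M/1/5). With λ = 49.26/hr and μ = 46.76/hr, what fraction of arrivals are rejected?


ρ = λ/μ = 49.26/46.76 = 1.0535
P_K = (1−ρ)ρ^K/(1−ρ^(K+1)) = (-0.05346·1.297477)/(1 − 1.366846)
= -0.069369/-0.366846 = 0.189096

Final: 0.189096


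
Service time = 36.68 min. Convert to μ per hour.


μ = 1/(service time) in consistent units.
1 hour = 60 min, so μ = 60/36.68 = 1.6358 per hour

Final: 1.6358 /hr


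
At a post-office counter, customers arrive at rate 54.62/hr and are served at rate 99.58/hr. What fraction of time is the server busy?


ρ = λ/μ = 54.62/99.58 = 0.5485

Final: 0.5485


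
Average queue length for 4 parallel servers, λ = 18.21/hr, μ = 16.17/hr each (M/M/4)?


a = λ/μ = 1.1262; ρ = a/4 = 0.2815
P₀ = 0.323458
Lq = P₀·a^c·ρ / (c!·(1−ρ)²) = 0.323458·1.60842·0.2815/(24·0.51618)
= 0.01182

Final: 0.01182


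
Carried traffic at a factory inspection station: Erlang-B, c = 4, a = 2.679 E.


B(4,2.679) = 0.170090 (Erlang-B)
Carried load = a(1 − B) = 2.679·(1 − 0.170090) = 2.679·0.829910 = 2.2233 E

Final: 2.2233 Erlangs


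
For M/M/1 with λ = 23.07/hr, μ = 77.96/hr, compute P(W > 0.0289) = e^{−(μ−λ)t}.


W ~ Exponential(μ−λ) for M/M/1.
μ − λ = 77.96 − 23.07 = 54.8900
P(W > t) = e^{−(μ−λ)t} = e^{−1.5863} = 0.204677

Final: 0.204677


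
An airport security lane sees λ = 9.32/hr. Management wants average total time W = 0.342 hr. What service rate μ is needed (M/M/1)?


W = 1/(μ−λ) ⇒ μ − λ = 1/W = 1/0.342 = 2.9240
μ = λ + 1/W = 9.32 + 2.9240 = 12.2440 per hr

Final: 12.2440 /hr
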